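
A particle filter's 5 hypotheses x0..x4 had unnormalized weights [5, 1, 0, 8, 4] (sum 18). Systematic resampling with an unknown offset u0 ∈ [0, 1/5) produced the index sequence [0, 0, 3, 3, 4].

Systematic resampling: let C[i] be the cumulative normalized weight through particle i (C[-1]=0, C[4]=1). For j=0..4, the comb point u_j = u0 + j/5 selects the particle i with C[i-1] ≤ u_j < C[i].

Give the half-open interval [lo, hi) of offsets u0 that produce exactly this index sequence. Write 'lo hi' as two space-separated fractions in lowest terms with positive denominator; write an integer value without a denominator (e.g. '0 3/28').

C = [5/18, 1/3, 1/3, 7/9, 1]
j=0 picked index 0: u0 ∈ [0, 5/18)
j=1 picked index 0: u0 ∈ [-1/5, 7/90)
j=2 picked index 3: u0 ∈ [-1/15, 17/45)
j=3 picked index 3: u0 ∈ [-4/15, 8/45)
j=4 picked index 4: u0 ∈ [-1/45, 1/5)
intersection: [0, 7/90)

0 7/90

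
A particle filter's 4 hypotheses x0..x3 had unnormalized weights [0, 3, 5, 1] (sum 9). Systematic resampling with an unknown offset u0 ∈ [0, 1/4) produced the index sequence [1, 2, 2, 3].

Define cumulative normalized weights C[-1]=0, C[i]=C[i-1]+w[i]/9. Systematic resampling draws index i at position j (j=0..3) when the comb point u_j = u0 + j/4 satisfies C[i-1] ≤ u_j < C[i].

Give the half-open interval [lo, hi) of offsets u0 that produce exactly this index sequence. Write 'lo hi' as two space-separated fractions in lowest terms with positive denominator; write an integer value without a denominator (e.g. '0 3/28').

5/36 1/4

C = [0, 1/3, 8/9, 1]
j=0 picked index 1: u0 ∈ [0, 1/3)
j=1 picked index 2: u0 ∈ [1/12, 23/36)
j=2 picked index 2: u0 ∈ [-1/6, 7/18)
j=3 picked index 3: u0 ∈ [5/36, 1/4)
intersection: [5/36, 1/4)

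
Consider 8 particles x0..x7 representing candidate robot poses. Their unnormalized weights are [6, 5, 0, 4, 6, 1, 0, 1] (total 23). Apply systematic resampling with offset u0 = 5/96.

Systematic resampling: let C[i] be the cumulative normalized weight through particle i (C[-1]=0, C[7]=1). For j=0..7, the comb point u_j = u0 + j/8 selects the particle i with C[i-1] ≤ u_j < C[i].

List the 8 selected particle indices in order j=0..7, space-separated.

0 0 1 1 3 4 4 5

C = [6/23, 11/23, 11/23, 15/23, 21/23, 22/23, 22/23, 1]
j=0: u_0=5/96 ∈ [0, 6/23) → index 0
j=1: u_1=17/96 ∈ [0, 6/23) → index 0
j=2: u_2=29/96 ∈ [6/23, 11/23) → index 1
j=3: u_3=41/96 ∈ [6/23, 11/23) → index 1
j=4: u_4=53/96 ∈ [11/23, 15/23) → index 3
j=5: u_5=65/96 ∈ [15/23, 21/23) → index 4
j=6: u_6=77/96 ∈ [15/23, 21/23) → index 4
j=7: u_7=89/96 ∈ [21/23, 22/23) → index 5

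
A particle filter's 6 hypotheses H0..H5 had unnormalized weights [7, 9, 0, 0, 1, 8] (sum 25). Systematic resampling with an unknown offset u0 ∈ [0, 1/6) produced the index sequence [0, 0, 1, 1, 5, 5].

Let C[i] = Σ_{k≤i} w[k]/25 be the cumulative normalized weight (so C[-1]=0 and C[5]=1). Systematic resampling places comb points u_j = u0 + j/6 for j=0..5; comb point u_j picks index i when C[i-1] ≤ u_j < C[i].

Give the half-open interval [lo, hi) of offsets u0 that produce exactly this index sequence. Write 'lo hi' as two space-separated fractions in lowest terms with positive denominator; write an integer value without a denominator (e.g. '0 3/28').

C = [7/25, 16/25, 16/25, 16/25, 17/25, 1]
j=0 picked index 0: u0 ∈ [0, 7/25)
j=1 picked index 0: u0 ∈ [-1/6, 17/150)
j=2 picked index 1: u0 ∈ [-4/75, 23/75)
j=3 picked index 1: u0 ∈ [-11/50, 7/50)
j=4 picked index 5: u0 ∈ [1/75, 1/3)
j=5 picked index 5: u0 ∈ [-23/150, 1/6)
intersection: [1/75, 17/150)

1/75 17/150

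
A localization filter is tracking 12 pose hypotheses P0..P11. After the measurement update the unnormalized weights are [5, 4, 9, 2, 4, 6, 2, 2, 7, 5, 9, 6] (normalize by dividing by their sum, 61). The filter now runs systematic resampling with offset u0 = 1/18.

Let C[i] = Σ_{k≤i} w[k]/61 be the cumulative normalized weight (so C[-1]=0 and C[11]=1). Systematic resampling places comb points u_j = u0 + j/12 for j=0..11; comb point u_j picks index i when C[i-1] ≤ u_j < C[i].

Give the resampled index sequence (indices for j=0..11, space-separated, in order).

C = [5/61, 9/61, 18/61, 20/61, 24/61, 30/61, 32/61, 34/61, 41/61, 46/61, 55/61, 1]
j=0: u_0=1/18 ∈ [0, 5/61) → index 0
j=1: u_1=5/36 ∈ [5/61, 9/61) → index 1
j=2: u_2=2/9 ∈ [9/61, 18/61) → index 2
j=3: u_3=11/36 ∈ [18/61, 20/61) → index 3
j=4: u_4=7/18 ∈ [20/61, 24/61) → index 4
j=5: u_5=17/36 ∈ [24/61, 30/61) → index 5
j=6: u_6=5/9 ∈ [32/61, 34/61) → index 7
j=7: u_7=23/36 ∈ [34/61, 41/61) → index 8
j=8: u_8=13/18 ∈ [41/61, 46/61) → index 9
j=9: u_9=29/36 ∈ [46/61, 55/61) → index 10
j=10: u_10=8/9 ∈ [46/61, 55/61) → index 10
j=11: u_11=35/36 ∈ [55/61, 1) → index 11

0 1 2 3 4 5 7 8 9 10 10 11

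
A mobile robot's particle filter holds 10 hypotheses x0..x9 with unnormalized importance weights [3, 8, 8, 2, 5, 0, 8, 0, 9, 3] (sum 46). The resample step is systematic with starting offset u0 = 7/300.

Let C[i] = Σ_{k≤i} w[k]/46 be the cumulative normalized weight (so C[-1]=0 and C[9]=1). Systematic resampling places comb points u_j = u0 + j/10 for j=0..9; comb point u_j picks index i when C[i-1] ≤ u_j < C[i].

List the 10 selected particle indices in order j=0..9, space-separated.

0 1 1 2 3 4 6 6 8 8

C = [3/46, 11/46, 19/46, 21/46, 13/23, 13/23, 17/23, 17/23, 43/46, 1]
j=0: u_0=7/300 ∈ [0, 3/46) → index 0
j=1: u_1=37/300 ∈ [3/46, 11/46) → index 1
j=2: u_2=67/300 ∈ [3/46, 11/46) → index 1
j=3: u_3=97/300 ∈ [11/46, 19/46) → index 2
j=4: u_4=127/300 ∈ [19/46, 21/46) → index 3
j=5: u_5=157/300 ∈ [21/46, 13/23) → index 4
j=6: u_6=187/300 ∈ [13/23, 17/23) → index 6
j=7: u_7=217/300 ∈ [13/23, 17/23) → index 6
j=8: u_8=247/300 ∈ [17/23, 43/46) → index 8
j=9: u_9=277/300 ∈ [17/23, 43/46) → index 8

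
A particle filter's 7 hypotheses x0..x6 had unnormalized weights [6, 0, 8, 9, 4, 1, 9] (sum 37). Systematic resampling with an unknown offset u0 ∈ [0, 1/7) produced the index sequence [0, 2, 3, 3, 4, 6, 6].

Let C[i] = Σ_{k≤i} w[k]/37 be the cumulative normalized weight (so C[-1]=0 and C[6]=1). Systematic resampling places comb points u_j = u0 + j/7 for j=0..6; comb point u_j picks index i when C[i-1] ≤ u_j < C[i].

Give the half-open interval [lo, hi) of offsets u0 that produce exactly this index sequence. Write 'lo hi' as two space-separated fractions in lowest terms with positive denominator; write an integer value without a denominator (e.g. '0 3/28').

C = [6/37, 6/37, 14/37, 23/37, 27/37, 28/37, 1]
j=0 picked index 0: u0 ∈ [0, 6/37)
j=1 picked index 2: u0 ∈ [5/259, 61/259)
j=2 picked index 3: u0 ∈ [24/259, 87/259)
j=3 picked index 3: u0 ∈ [-13/259, 50/259)
j=4 picked index 4: u0 ∈ [13/259, 41/259)
j=5 picked index 6: u0 ∈ [11/259, 2/7)
j=6 picked index 6: u0 ∈ [-26/259, 1/7)
intersection: [24/259, 1/7)

24/259 1/7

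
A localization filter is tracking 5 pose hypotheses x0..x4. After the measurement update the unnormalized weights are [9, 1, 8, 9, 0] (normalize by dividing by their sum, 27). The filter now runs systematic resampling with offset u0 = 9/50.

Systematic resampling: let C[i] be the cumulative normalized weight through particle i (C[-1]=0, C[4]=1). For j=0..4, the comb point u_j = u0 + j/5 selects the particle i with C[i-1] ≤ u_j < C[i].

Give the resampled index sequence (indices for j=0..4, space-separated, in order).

0 2 2 3 3

C = [1/3, 10/27, 2/3, 1, 1]
j=0: u_0=9/50 ∈ [0, 1/3) → index 0
j=1: u_1=19/50 ∈ [10/27, 2/3) → index 2
j=2: u_2=29/50 ∈ [10/27, 2/3) → index 2
j=3: u_3=39/50 ∈ [2/3, 1) → index 3
j=4: u_4=49/50 ∈ [2/3, 1) → index 3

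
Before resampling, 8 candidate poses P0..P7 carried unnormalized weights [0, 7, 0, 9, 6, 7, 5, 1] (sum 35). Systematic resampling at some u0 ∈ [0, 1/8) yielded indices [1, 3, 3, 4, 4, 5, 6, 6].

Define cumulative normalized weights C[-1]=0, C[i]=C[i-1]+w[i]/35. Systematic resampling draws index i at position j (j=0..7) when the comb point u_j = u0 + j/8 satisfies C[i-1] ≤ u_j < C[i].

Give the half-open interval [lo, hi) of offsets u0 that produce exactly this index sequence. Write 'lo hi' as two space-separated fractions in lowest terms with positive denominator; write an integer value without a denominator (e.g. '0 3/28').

C = [0, 1/5, 1/5, 16/35, 22/35, 29/35, 34/35, 1]
j=0 picked index 1: u0 ∈ [0, 1/5)
j=1 picked index 3: u0 ∈ [3/40, 93/280)
j=2 picked index 3: u0 ∈ [-1/20, 29/140)
j=3 picked index 4: u0 ∈ [23/280, 71/280)
j=4 picked index 4: u0 ∈ [-3/70, 9/70)
j=5 picked index 5: u0 ∈ [1/280, 57/280)
j=6 picked index 6: u0 ∈ [11/140, 31/140)
j=7 picked index 6: u0 ∈ [-13/280, 27/280)
intersection: [23/280, 27/280)

23/280 27/280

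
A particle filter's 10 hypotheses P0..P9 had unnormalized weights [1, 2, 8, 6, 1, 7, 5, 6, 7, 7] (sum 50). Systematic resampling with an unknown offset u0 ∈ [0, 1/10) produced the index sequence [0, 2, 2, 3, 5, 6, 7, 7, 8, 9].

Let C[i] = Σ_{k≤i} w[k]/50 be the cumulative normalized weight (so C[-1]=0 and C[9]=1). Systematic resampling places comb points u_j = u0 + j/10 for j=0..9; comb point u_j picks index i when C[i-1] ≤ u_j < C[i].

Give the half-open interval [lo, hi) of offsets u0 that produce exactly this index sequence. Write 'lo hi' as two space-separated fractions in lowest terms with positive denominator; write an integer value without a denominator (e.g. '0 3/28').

C = [1/50, 3/50, 11/50, 17/50, 9/25, 1/2, 3/5, 18/25, 43/50, 1]
j=0 picked index 0: u0 ∈ [0, 1/50)
j=1 picked index 2: u0 ∈ [-1/25, 3/25)
j=2 picked index 2: u0 ∈ [-7/50, 1/50)
j=3 picked index 3: u0 ∈ [-2/25, 1/25)
j=4 picked index 5: u0 ∈ [-1/25, 1/10)
j=5 picked index 6: u0 ∈ [0, 1/10)
j=6 picked index 7: u0 ∈ [0, 3/25)
j=7 picked index 7: u0 ∈ [-1/10, 1/50)
j=8 picked index 8: u0 ∈ [-2/25, 3/50)
j=9 picked index 9: u0 ∈ [-1/25, 1/10)
intersection: [0, 1/50)

0 1/50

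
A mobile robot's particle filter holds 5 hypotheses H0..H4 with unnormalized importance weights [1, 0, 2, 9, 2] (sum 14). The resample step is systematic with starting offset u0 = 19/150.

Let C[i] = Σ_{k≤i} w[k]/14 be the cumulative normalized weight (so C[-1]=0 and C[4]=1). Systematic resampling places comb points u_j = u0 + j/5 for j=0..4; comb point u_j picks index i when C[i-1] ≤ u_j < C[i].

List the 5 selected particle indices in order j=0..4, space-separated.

C = [1/14, 1/14, 3/14, 6/7, 1]
j=0: u_0=19/150 ∈ [1/14, 3/14) → index 2
j=1: u_1=49/150 ∈ [3/14, 6/7) → index 3
j=2: u_2=79/150 ∈ [3/14, 6/7) → index 3
j=3: u_3=109/150 ∈ [3/14, 6/7) → index 3
j=4: u_4=139/150 ∈ [6/7, 1) → index 4

2 3 3 3 4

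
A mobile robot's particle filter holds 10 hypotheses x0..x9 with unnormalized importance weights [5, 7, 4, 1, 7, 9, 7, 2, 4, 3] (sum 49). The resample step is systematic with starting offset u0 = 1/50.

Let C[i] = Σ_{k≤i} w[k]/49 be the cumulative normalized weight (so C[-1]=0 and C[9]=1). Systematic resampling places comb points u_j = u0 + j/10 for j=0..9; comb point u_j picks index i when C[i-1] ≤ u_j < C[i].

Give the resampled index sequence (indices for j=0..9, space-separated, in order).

C = [5/49, 12/49, 16/49, 17/49, 24/49, 33/49, 40/49, 6/7, 46/49, 1]
j=0: u_0=1/50 ∈ [0, 5/49) → index 0
j=1: u_1=3/25 ∈ [5/49, 12/49) → index 1
j=2: u_2=11/50 ∈ [5/49, 12/49) → index 1
j=3: u_3=8/25 ∈ [12/49, 16/49) → index 2
j=4: u_4=21/50 ∈ [17/49, 24/49) → index 4
j=5: u_5=13/25 ∈ [24/49, 33/49) → index 5
j=6: u_6=31/50 ∈ [24/49, 33/49) → index 5
j=7: u_7=18/25 ∈ [33/49, 40/49) → index 6
j=8: u_8=41/50 ∈ [40/49, 6/7) → index 7
j=9: u_9=23/25 ∈ [6/7, 46/49) → index 8

0 1 1 2 4 5 5 6 7 8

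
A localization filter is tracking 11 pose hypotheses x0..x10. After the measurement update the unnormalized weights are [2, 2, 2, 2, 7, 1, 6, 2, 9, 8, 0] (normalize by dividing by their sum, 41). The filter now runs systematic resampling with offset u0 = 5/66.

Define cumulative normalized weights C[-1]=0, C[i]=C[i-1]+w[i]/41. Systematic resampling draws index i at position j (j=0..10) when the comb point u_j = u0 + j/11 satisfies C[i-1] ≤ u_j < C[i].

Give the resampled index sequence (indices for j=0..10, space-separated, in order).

C = [2/41, 4/41, 6/41, 8/41, 15/41, 16/41, 22/41, 24/41, 33/41, 1, 1]
j=0: u_0=5/66 ∈ [2/41, 4/41) → index 1
j=1: u_1=1/6 ∈ [6/41, 8/41) → index 3
j=2: u_2=17/66 ∈ [8/41, 15/41) → index 4
j=3: u_3=23/66 ∈ [8/41, 15/41) → index 4
j=4: u_4=29/66 ∈ [16/41, 22/41) → index 6
j=5: u_5=35/66 ∈ [16/41, 22/41) → index 6
j=6: u_6=41/66 ∈ [24/41, 33/41) → index 8
j=7: u_7=47/66 ∈ [24/41, 33/41) → index 8
j=8: u_8=53/66 ∈ [24/41, 33/41) → index 8
j=9: u_9=59/66 ∈ [33/41, 1) → index 9
j=10: u_10=65/66 ∈ [33/41, 1) → index 9

1 3 4 4 6 6 8 8 8 9 9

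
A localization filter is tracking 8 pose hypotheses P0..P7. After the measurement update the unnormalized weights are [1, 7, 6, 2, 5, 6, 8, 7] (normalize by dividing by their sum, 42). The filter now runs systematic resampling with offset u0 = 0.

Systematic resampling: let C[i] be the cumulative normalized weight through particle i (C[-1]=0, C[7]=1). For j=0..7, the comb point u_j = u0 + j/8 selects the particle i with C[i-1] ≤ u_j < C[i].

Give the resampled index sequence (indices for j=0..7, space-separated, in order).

0 1 2 3 5 5 6 7

C = [1/42, 4/21, 1/3, 8/21, 1/2, 9/14, 5/6, 1]
j=0: u_0=0 ∈ [0, 1/42) → index 0
j=1: u_1=1/8 ∈ [1/42, 4/21) → index 1
j=2: u_2=1/4 ∈ [4/21, 1/3) → index 2
j=3: u_3=3/8 ∈ [1/3, 8/21) → index 3
j=4: u_4=1/2 ∈ [1/2, 9/14) → index 5
j=5: u_5=5/8 ∈ [1/2, 9/14) → index 5
j=6: u_6=3/4 ∈ [9/14, 5/6) → index 6
j=7: u_7=7/8 ∈ [5/6, 1) → index 7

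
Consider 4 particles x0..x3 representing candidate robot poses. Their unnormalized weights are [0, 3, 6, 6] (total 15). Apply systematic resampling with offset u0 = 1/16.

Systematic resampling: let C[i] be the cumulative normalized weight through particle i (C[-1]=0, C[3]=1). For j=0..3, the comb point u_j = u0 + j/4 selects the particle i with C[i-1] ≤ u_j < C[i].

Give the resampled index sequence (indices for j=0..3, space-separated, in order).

C = [0, 1/5, 3/5, 1]
j=0: u_0=1/16 ∈ [0, 1/5) → index 1
j=1: u_1=5/16 ∈ [1/5, 3/5) → index 2
j=2: u_2=9/16 ∈ [1/5, 3/5) → index 2
j=3: u_3=13/16 ∈ [3/5, 1) → index 3

1 2 2 3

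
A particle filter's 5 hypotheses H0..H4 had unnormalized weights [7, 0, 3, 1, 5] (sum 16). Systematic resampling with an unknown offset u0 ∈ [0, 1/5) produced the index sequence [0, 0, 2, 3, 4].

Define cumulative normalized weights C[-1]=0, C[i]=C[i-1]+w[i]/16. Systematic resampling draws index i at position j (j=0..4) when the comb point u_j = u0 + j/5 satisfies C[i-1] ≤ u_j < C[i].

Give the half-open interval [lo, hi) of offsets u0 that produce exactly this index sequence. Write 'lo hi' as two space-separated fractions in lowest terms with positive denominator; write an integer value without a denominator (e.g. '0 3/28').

C = [7/16, 7/16, 5/8, 11/16, 1]
j=0 picked index 0: u0 ∈ [0, 7/16)
j=1 picked index 0: u0 ∈ [-1/5, 19/80)
j=2 picked index 2: u0 ∈ [3/80, 9/40)
j=3 picked index 3: u0 ∈ [1/40, 7/80)
j=4 picked index 4: u0 ∈ [-9/80, 1/5)
intersection: [3/80, 7/80)

3/80 7/80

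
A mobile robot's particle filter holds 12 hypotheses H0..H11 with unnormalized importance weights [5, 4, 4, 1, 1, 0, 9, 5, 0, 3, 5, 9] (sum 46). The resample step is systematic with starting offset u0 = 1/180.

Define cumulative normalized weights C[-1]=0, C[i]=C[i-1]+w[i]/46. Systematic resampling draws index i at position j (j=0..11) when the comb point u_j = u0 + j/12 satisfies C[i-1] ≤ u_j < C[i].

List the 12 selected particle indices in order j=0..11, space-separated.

C = [5/46, 9/46, 13/46, 7/23, 15/46, 15/46, 12/23, 29/46, 29/46, 16/23, 37/46, 1]
j=0: u_0=1/180 ∈ [0, 5/46) → index 0
j=1: u_1=4/45 ∈ [0, 5/46) → index 0
j=2: u_2=31/180 ∈ [5/46, 9/46) → index 1
j=3: u_3=23/90 ∈ [9/46, 13/46) → index 2
j=4: u_4=61/180 ∈ [15/46, 12/23) → index 6
j=5: u_5=19/45 ∈ [15/46, 12/23) → index 6
j=6: u_6=91/180 ∈ [15/46, 12/23) → index 6
j=7: u_7=53/90 ∈ [12/23, 29/46) → index 7
j=8: u_8=121/180 ∈ [29/46, 16/23) → index 9
j=9: u_9=34/45 ∈ [16/23, 37/46) → index 10
j=10: u_10=151/180 ∈ [37/46, 1) → index 11
j=11: u_11=83/90 ∈ [37/46, 1) → index 11

0 0 1 2 6 6 6 7 9 10 11 11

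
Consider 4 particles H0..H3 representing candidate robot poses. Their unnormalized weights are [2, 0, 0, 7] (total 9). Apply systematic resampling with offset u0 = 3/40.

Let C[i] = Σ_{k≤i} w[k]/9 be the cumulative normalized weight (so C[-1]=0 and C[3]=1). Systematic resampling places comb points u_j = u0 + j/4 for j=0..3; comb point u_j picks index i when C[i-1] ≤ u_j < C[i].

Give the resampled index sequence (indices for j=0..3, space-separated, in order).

C = [2/9, 2/9, 2/9, 1]
j=0: u_0=3/40 ∈ [0, 2/9) → index 0
j=1: u_1=13/40 ∈ [2/9, 1) → index 3
j=2: u_2=23/40 ∈ [2/9, 1) → index 3
j=3: u_3=33/40 ∈ [2/9, 1) → index 3

0 3 3 3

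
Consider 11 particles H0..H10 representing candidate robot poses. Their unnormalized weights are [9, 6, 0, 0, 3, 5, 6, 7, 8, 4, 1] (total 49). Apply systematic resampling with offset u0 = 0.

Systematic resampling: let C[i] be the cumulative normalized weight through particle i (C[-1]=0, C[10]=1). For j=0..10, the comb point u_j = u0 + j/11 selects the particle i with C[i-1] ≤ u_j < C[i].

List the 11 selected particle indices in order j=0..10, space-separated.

C = [9/49, 15/49, 15/49, 15/49, 18/49, 23/49, 29/49, 36/49, 44/49, 48/49, 1]
j=0: u_0=0 ∈ [0, 9/49) → index 0
j=1: u_1=1/11 ∈ [0, 9/49) → index 0
j=2: u_2=2/11 ∈ [0, 9/49) → index 0
j=3: u_3=3/11 ∈ [9/49, 15/49) → index 1
j=4: u_4=4/11 ∈ [15/49, 18/49) → index 4
j=5: u_5=5/11 ∈ [18/49, 23/49) → index 5
j=6: u_6=6/11 ∈ [23/49, 29/49) → index 6
j=7: u_7=7/11 ∈ [29/49, 36/49) → index 7
j=8: u_8=8/11 ∈ [29/49, 36/49) → index 7
j=9: u_9=9/11 ∈ [36/49, 44/49) → index 8
j=10: u_10=10/11 ∈ [44/49, 48/49) → index 9

0 0 0 1 4 5 6 7 7 8 9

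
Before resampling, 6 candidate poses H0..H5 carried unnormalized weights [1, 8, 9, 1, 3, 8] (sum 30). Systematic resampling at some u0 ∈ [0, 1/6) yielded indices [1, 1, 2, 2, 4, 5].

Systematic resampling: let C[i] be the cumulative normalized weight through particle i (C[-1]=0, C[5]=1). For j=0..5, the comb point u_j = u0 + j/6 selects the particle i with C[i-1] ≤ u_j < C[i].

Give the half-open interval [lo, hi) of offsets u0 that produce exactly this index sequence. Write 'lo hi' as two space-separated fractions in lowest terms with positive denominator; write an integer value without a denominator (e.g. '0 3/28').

C = [1/30, 3/10, 3/5, 19/30, 11/15, 1]
j=0 picked index 1: u0 ∈ [1/30, 3/10)
j=1 picked index 1: u0 ∈ [-2/15, 2/15)
j=2 picked index 2: u0 ∈ [-1/30, 4/15)
j=3 picked index 2: u0 ∈ [-1/5, 1/10)
j=4 picked index 4: u0 ∈ [-1/30, 1/15)
j=5 picked index 5: u0 ∈ [-1/10, 1/6)
intersection: [1/30, 1/15)

1/30 1/15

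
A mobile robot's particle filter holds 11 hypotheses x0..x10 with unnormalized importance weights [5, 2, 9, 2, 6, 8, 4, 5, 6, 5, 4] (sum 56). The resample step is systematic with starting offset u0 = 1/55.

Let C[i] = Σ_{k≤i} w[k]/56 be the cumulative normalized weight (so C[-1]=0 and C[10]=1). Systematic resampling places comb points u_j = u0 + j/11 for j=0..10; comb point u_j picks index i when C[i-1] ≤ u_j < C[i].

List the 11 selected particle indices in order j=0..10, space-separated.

0 1 2 3 4 5 5 7 8 8 9

C = [5/56, 1/8, 2/7, 9/28, 3/7, 4/7, 9/14, 41/56, 47/56, 13/14, 1]
j=0: u_0=1/55 ∈ [0, 5/56) → index 0
j=1: u_1=6/55 ∈ [5/56, 1/8) → index 1
j=2: u_2=1/5 ∈ [1/8, 2/7) → index 2
j=3: u_3=16/55 ∈ [2/7, 9/28) → index 3
j=4: u_4=21/55 ∈ [9/28, 3/7) → index 4
j=5: u_5=26/55 ∈ [3/7, 4/7) → index 5
j=6: u_6=31/55 ∈ [3/7, 4/7) → index 5
j=7: u_7=36/55 ∈ [9/14, 41/56) → index 7
j=8: u_8=41/55 ∈ [41/56, 47/56) → index 8
j=9: u_9=46/55 ∈ [41/56, 47/56) → index 8
j=10: u_10=51/55 ∈ [47/56, 13/14) → index 9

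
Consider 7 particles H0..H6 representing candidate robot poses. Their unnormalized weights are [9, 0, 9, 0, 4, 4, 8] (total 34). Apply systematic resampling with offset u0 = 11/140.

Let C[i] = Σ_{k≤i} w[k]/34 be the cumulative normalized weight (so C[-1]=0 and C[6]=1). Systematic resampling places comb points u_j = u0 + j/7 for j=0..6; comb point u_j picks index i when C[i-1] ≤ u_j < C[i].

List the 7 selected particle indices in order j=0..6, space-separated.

0 0 2 2 5 6 6

C = [9/34, 9/34, 9/17, 9/17, 11/17, 13/17, 1]
j=0: u_0=11/140 ∈ [0, 9/34) → index 0
j=1: u_1=31/140 ∈ [0, 9/34) → index 0
j=2: u_2=51/140 ∈ [9/34, 9/17) → index 2
j=3: u_3=71/140 ∈ [9/34, 9/17) → index 2
j=4: u_4=13/20 ∈ [11/17, 13/17) → index 5
j=5: u_5=111/140 ∈ [13/17, 1) → index 6
j=6: u_6=131/140 ∈ [13/17, 1) → index 6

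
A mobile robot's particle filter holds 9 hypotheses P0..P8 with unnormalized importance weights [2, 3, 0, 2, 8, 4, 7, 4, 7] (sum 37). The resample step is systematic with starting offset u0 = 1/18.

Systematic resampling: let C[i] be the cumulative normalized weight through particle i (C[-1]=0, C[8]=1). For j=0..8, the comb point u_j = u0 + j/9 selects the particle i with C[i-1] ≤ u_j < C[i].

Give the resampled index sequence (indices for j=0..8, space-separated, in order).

1 3 4 4 5 6 7 8 8

C = [2/37, 5/37, 5/37, 7/37, 15/37, 19/37, 26/37, 30/37, 1]
j=0: u_0=1/18 ∈ [2/37, 5/37) → index 1
j=1: u_1=1/6 ∈ [5/37, 7/37) → index 3
j=2: u_2=5/18 ∈ [7/37, 15/37) → index 4
j=3: u_3=7/18 ∈ [7/37, 15/37) → index 4
j=4: u_4=1/2 ∈ [15/37, 19/37) → index 5
j=5: u_5=11/18 ∈ [19/37, 26/37) → index 6
j=6: u_6=13/18 ∈ [26/37, 30/37) → index 7
j=7: u_7=5/6 ∈ [30/37, 1) → index 8
j=8: u_8=17/18 ∈ [30/37, 1) → index 8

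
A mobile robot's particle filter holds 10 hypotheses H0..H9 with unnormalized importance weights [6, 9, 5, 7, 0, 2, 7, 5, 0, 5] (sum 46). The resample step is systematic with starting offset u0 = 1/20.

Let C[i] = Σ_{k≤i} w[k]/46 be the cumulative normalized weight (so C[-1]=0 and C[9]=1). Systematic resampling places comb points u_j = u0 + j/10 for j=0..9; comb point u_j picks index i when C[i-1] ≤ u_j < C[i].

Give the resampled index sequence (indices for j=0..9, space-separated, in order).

0 1 1 2 3 3 6 6 7 9

C = [3/23, 15/46, 10/23, 27/46, 27/46, 29/46, 18/23, 41/46, 41/46, 1]
j=0: u_0=1/20 ∈ [0, 3/23) → index 0
j=1: u_1=3/20 ∈ [3/23, 15/46) → index 1
j=2: u_2=1/4 ∈ [3/23, 15/46) → index 1
j=3: u_3=7/20 ∈ [15/46, 10/23) → index 2
j=4: u_4=9/20 ∈ [10/23, 27/46) → index 3
j=5: u_5=11/20 ∈ [10/23, 27/46) → index 3
j=6: u_6=13/20 ∈ [29/46, 18/23) → index 6
j=7: u_7=3/4 ∈ [29/46, 18/23) → index 6
j=8: u_8=17/20 ∈ [18/23, 41/46) → index 7
j=9: u_9=19/20 ∈ [41/46, 1) → index 9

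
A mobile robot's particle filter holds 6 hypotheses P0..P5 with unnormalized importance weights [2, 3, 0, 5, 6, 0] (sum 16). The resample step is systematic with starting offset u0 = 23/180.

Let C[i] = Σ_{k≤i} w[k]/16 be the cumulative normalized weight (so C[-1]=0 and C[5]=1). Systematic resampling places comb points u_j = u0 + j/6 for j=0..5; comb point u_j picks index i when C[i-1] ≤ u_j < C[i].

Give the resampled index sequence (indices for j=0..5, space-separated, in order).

C = [1/8, 5/16, 5/16, 5/8, 1, 1]
j=0: u_0=23/180 ∈ [1/8, 5/16) → index 1
j=1: u_1=53/180 ∈ [1/8, 5/16) → index 1
j=2: u_2=83/180 ∈ [5/16, 5/8) → index 3
j=3: u_3=113/180 ∈ [5/8, 1) → index 4
j=4: u_4=143/180 ∈ [5/8, 1) → index 4
j=5: u_5=173/180 ∈ [5/8, 1) → index 4

1 1 3 4 4 4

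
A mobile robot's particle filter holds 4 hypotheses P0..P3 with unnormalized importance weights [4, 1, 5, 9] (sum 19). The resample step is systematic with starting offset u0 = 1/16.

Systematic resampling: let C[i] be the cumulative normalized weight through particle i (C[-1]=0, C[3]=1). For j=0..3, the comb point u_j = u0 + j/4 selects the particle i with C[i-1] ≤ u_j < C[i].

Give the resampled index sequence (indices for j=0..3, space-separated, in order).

C = [4/19, 5/19, 10/19, 1]
j=0: u_0=1/16 ∈ [0, 4/19) → index 0
j=1: u_1=5/16 ∈ [5/19, 10/19) → index 2
j=2: u_2=9/16 ∈ [10/19, 1) → index 3
j=3: u_3=13/16 ∈ [10/19, 1) → index 3

0 2 3 3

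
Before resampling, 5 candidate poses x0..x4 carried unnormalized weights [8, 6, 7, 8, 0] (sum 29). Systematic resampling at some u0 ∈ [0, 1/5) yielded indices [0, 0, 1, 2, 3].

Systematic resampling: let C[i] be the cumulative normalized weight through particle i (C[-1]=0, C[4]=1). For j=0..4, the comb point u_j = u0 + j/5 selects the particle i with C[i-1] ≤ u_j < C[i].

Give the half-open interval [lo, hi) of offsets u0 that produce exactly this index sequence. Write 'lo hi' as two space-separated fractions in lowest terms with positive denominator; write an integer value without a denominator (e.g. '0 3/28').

0 11/145

C = [8/29, 14/29, 21/29, 1, 1]
j=0 picked index 0: u0 ∈ [0, 8/29)
j=1 picked index 0: u0 ∈ [-1/5, 11/145)
j=2 picked index 1: u0 ∈ [-18/145, 12/145)
j=3 picked index 2: u0 ∈ [-17/145, 18/145)
j=4 picked index 3: u0 ∈ [-11/145, 1/5)
intersection: [0, 11/145)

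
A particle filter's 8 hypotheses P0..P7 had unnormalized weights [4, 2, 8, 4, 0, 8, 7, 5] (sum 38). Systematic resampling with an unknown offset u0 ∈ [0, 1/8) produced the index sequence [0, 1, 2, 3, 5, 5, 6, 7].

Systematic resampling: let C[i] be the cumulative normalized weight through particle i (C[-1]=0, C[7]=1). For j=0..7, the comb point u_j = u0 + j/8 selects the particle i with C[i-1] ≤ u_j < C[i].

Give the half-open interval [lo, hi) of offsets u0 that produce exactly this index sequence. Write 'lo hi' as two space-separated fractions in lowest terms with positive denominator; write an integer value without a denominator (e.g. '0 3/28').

0 5/152

C = [2/19, 3/19, 7/19, 9/19, 9/19, 13/19, 33/38, 1]
j=0 picked index 0: u0 ∈ [0, 2/19)
j=1 picked index 1: u0 ∈ [-3/152, 5/152)
j=2 picked index 2: u0 ∈ [-7/76, 9/76)
j=3 picked index 3: u0 ∈ [-1/152, 15/152)
j=4 picked index 5: u0 ∈ [-1/38, 7/38)
j=5 picked index 5: u0 ∈ [-23/152, 9/152)
j=6 picked index 6: u0 ∈ [-5/76, 9/76)
j=7 picked index 7: u0 ∈ [-1/152, 1/8)
intersection: [0, 5/152)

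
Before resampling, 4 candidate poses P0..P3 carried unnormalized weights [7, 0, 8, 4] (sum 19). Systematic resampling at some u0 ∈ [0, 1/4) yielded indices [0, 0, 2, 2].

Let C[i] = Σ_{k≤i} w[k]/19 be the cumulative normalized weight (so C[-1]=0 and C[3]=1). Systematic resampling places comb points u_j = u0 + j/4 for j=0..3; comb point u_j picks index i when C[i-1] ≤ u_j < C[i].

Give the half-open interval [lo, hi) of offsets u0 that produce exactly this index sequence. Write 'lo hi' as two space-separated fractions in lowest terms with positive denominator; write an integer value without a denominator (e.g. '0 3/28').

0 3/76

C = [7/19, 7/19, 15/19, 1]
j=0 picked index 0: u0 ∈ [0, 7/19)
j=1 picked index 0: u0 ∈ [-1/4, 9/76)
j=2 picked index 2: u0 ∈ [-5/38, 11/38)
j=3 picked index 2: u0 ∈ [-29/76, 3/76)
intersection: [0, 3/76)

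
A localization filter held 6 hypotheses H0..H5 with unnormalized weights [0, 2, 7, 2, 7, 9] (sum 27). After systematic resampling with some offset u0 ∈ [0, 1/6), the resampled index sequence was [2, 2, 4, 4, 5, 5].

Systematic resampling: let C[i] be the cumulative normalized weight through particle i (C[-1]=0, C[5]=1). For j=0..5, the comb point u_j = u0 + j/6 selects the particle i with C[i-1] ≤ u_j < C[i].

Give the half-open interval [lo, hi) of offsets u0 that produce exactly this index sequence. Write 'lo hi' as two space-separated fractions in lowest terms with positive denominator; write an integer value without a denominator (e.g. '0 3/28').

2/27 1/6

C = [0, 2/27, 1/3, 11/27, 2/3, 1]
j=0 picked index 2: u0 ∈ [2/27, 1/3)
j=1 picked index 2: u0 ∈ [-5/54, 1/6)
j=2 picked index 4: u0 ∈ [2/27, 1/3)
j=3 picked index 4: u0 ∈ [-5/54, 1/6)
j=4 picked index 5: u0 ∈ [0, 1/3)
j=5 picked index 5: u0 ∈ [-1/6, 1/6)
intersection: [2/27, 1/6)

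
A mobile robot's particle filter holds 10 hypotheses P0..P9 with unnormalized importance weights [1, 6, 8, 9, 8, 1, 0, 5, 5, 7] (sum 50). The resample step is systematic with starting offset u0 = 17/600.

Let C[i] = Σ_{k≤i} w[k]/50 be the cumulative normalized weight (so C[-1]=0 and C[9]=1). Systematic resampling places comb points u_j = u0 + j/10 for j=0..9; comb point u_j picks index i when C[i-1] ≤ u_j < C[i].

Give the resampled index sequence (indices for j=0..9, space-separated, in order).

C = [1/50, 7/50, 3/10, 12/25, 16/25, 33/50, 33/50, 19/25, 43/50, 1]
j=0: u_0=17/600 ∈ [1/50, 7/50) → index 1
j=1: u_1=77/600 ∈ [1/50, 7/50) → index 1
j=2: u_2=137/600 ∈ [7/50, 3/10) → index 2
j=3: u_3=197/600 ∈ [3/10, 12/25) → index 3
j=4: u_4=257/600 ∈ [3/10, 12/25) → index 3
j=5: u_5=317/600 ∈ [12/25, 16/25) → index 4
j=6: u_6=377/600 ∈ [12/25, 16/25) → index 4
j=7: u_7=437/600 ∈ [33/50, 19/25) → index 7
j=8: u_8=497/600 ∈ [19/25, 43/50) → index 8
j=9: u_9=557/600 ∈ [43/50, 1) → index 9

1 1 2 3 3 4 4 7 8 9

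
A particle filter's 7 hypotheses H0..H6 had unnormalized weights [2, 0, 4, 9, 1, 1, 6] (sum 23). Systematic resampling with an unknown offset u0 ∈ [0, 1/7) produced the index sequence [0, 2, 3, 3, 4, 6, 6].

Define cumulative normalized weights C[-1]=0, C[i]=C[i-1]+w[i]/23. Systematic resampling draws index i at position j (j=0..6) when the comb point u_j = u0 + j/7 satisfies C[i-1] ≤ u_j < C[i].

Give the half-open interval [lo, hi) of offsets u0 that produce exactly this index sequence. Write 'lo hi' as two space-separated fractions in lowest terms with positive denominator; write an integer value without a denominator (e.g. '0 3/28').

C = [2/23, 2/23, 6/23, 15/23, 16/23, 17/23, 1]
j=0 picked index 0: u0 ∈ [0, 2/23)
j=1 picked index 2: u0 ∈ [-9/161, 19/161)
j=2 picked index 3: u0 ∈ [-4/161, 59/161)
j=3 picked index 3: u0 ∈ [-27/161, 36/161)
j=4 picked index 4: u0 ∈ [13/161, 20/161)
j=5 picked index 6: u0 ∈ [4/161, 2/7)
j=6 picked index 6: u0 ∈ [-19/161, 1/7)
intersection: [13/161, 2/23)

13/161 2/23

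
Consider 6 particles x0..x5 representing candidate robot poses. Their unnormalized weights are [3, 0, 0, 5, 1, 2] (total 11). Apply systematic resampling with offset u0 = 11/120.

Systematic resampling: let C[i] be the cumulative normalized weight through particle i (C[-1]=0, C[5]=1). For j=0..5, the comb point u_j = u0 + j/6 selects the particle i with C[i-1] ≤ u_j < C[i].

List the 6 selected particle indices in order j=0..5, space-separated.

C = [3/11, 3/11, 3/11, 8/11, 9/11, 1]
j=0: u_0=11/120 ∈ [0, 3/11) → index 0
j=1: u_1=31/120 ∈ [0, 3/11) → index 0
j=2: u_2=17/40 ∈ [3/11, 8/11) → index 3
j=3: u_3=71/120 ∈ [3/11, 8/11) → index 3
j=4: u_4=91/120 ∈ [8/11, 9/11) → index 4
j=5: u_5=37/40 ∈ [9/11, 1) → index 5

0 0 3 3 4 5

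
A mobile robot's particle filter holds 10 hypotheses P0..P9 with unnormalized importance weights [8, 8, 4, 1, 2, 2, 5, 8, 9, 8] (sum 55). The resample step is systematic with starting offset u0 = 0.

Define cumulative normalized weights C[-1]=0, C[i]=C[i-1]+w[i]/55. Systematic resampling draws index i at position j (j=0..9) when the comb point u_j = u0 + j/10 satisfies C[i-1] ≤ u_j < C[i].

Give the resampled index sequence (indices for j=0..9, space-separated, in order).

0 0 1 2 4 6 7 8 8 9

C = [8/55, 16/55, 4/11, 21/55, 23/55, 5/11, 6/11, 38/55, 47/55, 1]
j=0: u_0=0 ∈ [0, 8/55) → index 0
j=1: u_1=1/10 ∈ [0, 8/55) → index 0
j=2: u_2=1/5 ∈ [8/55, 16/55) → index 1
j=3: u_3=3/10 ∈ [16/55, 4/11) → index 2
j=4: u_4=2/5 ∈ [21/55, 23/55) → index 4
j=5: u_5=1/2 ∈ [5/11, 6/11) → index 6
j=6: u_6=3/5 ∈ [6/11, 38/55) → index 7
j=7: u_7=7/10 ∈ [38/55, 47/55) → index 8
j=8: u_8=4/5 ∈ [38/55, 47/55) → index 8
j=9: u_9=9/10 ∈ [47/55, 1) → index 9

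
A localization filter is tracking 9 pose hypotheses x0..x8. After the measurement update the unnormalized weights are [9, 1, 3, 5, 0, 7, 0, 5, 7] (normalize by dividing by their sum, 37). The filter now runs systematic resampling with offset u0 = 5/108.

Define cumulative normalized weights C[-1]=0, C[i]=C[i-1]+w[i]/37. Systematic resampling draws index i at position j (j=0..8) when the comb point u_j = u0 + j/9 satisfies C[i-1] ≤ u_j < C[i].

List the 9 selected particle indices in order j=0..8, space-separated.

0 0 1 3 5 5 7 8 8

C = [9/37, 10/37, 13/37, 18/37, 18/37, 25/37, 25/37, 30/37, 1]
j=0: u_0=5/108 ∈ [0, 9/37) → index 0
j=1: u_1=17/108 ∈ [0, 9/37) → index 0
j=2: u_2=29/108 ∈ [9/37, 10/37) → index 1
j=3: u_3=41/108 ∈ [13/37, 18/37) → index 3
j=4: u_4=53/108 ∈ [18/37, 25/37) → index 5
j=5: u_5=65/108 ∈ [18/37, 25/37) → index 5
j=6: u_6=77/108 ∈ [25/37, 30/37) → index 7
j=7: u_7=89/108 ∈ [30/37, 1) → index 8
j=8: u_8=101/108 ∈ [30/37, 1) → index 8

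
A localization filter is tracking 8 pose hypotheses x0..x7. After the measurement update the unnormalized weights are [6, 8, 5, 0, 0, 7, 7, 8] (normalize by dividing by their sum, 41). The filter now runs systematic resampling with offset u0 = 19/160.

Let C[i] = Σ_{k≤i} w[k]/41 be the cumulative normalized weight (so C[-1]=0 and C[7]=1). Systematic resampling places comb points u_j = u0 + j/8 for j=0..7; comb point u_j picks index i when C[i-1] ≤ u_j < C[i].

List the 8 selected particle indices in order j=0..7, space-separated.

C = [6/41, 14/41, 19/41, 19/41, 19/41, 26/41, 33/41, 1]
j=0: u_0=19/160 ∈ [0, 6/41) → index 0
j=1: u_1=39/160 ∈ [6/41, 14/41) → index 1
j=2: u_2=59/160 ∈ [14/41, 19/41) → index 2
j=3: u_3=79/160 ∈ [19/41, 26/41) → index 5
j=4: u_4=99/160 ∈ [19/41, 26/41) → index 5
j=5: u_5=119/160 ∈ [26/41, 33/41) → index 6
j=6: u_6=139/160 ∈ [33/41, 1) → index 7
j=7: u_7=159/160 ∈ [33/41, 1) → index 7

0 1 2 5 5 6 7 7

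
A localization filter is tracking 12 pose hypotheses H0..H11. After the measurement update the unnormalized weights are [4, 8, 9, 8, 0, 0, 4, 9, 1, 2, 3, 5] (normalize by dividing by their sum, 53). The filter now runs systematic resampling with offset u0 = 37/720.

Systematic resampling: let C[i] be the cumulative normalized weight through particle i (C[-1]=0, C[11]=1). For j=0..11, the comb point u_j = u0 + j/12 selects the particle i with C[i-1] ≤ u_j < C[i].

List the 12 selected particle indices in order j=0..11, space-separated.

C = [4/53, 12/53, 21/53, 29/53, 29/53, 29/53, 33/53, 42/53, 43/53, 45/53, 48/53, 1]
j=0: u_0=37/720 ∈ [0, 4/53) → index 0
j=1: u_1=97/720 ∈ [4/53, 12/53) → index 1
j=2: u_2=157/720 ∈ [4/53, 12/53) → index 1
j=3: u_3=217/720 ∈ [12/53, 21/53) → index 2
j=4: u_4=277/720 ∈ [12/53, 21/53) → index 2
j=5: u_5=337/720 ∈ [21/53, 29/53) → index 3
j=6: u_6=397/720 ∈ [29/53, 33/53) → index 6
j=7: u_7=457/720 ∈ [33/53, 42/53) → index 7
j=8: u_8=517/720 ∈ [33/53, 42/53) → index 7
j=9: u_9=577/720 ∈ [42/53, 43/53) → index 8
j=10: u_10=637/720 ∈ [45/53, 48/53) → index 10
j=11: u_11=697/720 ∈ [48/53, 1) → index 11

0 1 1 2 2 3 6 7 7 8 10 11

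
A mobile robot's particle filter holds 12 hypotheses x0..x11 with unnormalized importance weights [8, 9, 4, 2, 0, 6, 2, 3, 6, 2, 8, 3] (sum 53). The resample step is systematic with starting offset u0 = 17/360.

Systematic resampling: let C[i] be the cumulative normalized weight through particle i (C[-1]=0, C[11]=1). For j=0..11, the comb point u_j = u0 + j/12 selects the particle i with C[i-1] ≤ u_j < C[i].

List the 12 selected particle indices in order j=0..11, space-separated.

0 0 1 1 2 5 6 7 8 10 10 11

C = [8/53, 17/53, 21/53, 23/53, 23/53, 29/53, 31/53, 34/53, 40/53, 42/53, 50/53, 1]
j=0: u_0=17/360 ∈ [0, 8/53) → index 0
j=1: u_1=47/360 ∈ [0, 8/53) → index 0
j=2: u_2=77/360 ∈ [8/53, 17/53) → index 1
j=3: u_3=107/360 ∈ [8/53, 17/53) → index 1
j=4: u_4=137/360 ∈ [17/53, 21/53) → index 2
j=5: u_5=167/360 ∈ [23/53, 29/53) → index 5
j=6: u_6=197/360 ∈ [29/53, 31/53) → index 6
j=7: u_7=227/360 ∈ [31/53, 34/53) → index 7
j=8: u_8=257/360 ∈ [34/53, 40/53) → index 8
j=9: u_9=287/360 ∈ [42/53, 50/53) → index 10
j=10: u_10=317/360 ∈ [42/53, 50/53) → index 10
j=11: u_11=347/360 ∈ [50/53, 1) → index 11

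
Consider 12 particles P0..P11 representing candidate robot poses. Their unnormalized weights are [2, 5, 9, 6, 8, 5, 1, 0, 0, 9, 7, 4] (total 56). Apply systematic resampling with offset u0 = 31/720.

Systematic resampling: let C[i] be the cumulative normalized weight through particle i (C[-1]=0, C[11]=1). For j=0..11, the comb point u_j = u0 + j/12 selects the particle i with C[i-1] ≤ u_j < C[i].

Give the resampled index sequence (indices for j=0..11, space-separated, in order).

1 2 2 3 3 4 5 6 9 9 10 11

C = [1/28, 1/8, 2/7, 11/28, 15/28, 5/8, 9/14, 9/14, 9/14, 45/56, 13/14, 1]
j=0: u_0=31/720 ∈ [1/28, 1/8) → index 1
j=1: u_1=91/720 ∈ [1/8, 2/7) → index 2
j=2: u_2=151/720 ∈ [1/8, 2/7) → index 2
j=3: u_3=211/720 ∈ [2/7, 11/28) → index 3
j=4: u_4=271/720 ∈ [2/7, 11/28) → index 3
j=5: u_5=331/720 ∈ [11/28, 15/28) → index 4
j=6: u_6=391/720 ∈ [15/28, 5/8) → index 5
j=7: u_7=451/720 ∈ [5/8, 9/14) → index 6
j=8: u_8=511/720 ∈ [9/14, 45/56) → index 9
j=9: u_9=571/720 ∈ [9/14, 45/56) → index 9
j=10: u_10=631/720 ∈ [45/56, 13/14) → index 10
j=11: u_11=691/720 ∈ [13/14, 1) → index 11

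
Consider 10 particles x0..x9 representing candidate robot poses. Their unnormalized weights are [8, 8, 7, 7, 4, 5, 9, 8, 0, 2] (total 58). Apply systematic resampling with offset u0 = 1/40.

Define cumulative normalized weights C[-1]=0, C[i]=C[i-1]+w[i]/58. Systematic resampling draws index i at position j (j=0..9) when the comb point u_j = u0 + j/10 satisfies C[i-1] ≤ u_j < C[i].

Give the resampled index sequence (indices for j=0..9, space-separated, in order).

C = [4/29, 8/29, 23/58, 15/29, 17/29, 39/58, 24/29, 28/29, 28/29, 1]
j=0: u_0=1/40 ∈ [0, 4/29) → index 0
j=1: u_1=1/8 ∈ [0, 4/29) → index 0
j=2: u_2=9/40 ∈ [4/29, 8/29) → index 1
j=3: u_3=13/40 ∈ [8/29, 23/58) → index 2
j=4: u_4=17/40 ∈ [23/58, 15/29) → index 3
j=5: u_5=21/40 ∈ [15/29, 17/29) → index 4
j=6: u_6=5/8 ∈ [17/29, 39/58) → index 5
j=7: u_7=29/40 ∈ [39/58, 24/29) → index 6
j=8: u_8=33/40 ∈ [39/58, 24/29) → index 6
j=9: u_9=37/40 ∈ [24/29, 28/29) → index 7

0 0 1 2 3 4 5 6 6 7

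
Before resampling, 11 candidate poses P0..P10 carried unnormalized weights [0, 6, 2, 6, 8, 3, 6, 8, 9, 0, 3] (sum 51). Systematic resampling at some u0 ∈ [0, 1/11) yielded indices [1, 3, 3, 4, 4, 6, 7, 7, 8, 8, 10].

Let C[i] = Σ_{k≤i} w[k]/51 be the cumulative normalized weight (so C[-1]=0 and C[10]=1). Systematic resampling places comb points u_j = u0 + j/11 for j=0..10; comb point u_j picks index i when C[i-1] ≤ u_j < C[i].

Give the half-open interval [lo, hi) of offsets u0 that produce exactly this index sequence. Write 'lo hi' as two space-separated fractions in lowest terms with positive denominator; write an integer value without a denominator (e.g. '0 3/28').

37/561 38/561

C = [0, 2/17, 8/51, 14/51, 22/51, 25/51, 31/51, 13/17, 16/17, 16/17, 1]
j=0 picked index 1: u0 ∈ [0, 2/17)
j=1 picked index 3: u0 ∈ [37/561, 103/561)
j=2 picked index 3: u0 ∈ [-14/561, 52/561)
j=3 picked index 4: u0 ∈ [1/561, 89/561)
j=4 picked index 4: u0 ∈ [-50/561, 38/561)
j=5 picked index 6: u0 ∈ [20/561, 86/561)
j=6 picked index 7: u0 ∈ [35/561, 41/187)
j=7 picked index 7: u0 ∈ [-16/561, 24/187)
j=8 picked index 8: u0 ∈ [7/187, 40/187)
j=9 picked index 8: u0 ∈ [-10/187, 23/187)
j=10 picked index 10: u0 ∈ [6/187, 1/11)
intersection: [37/561, 38/561)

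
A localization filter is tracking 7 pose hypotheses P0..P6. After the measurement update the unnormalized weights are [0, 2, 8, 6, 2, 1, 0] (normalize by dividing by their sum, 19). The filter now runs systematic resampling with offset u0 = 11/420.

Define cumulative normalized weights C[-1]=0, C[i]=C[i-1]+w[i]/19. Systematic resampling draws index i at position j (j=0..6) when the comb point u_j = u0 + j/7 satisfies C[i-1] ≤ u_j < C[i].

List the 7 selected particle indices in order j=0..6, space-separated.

C = [0, 2/19, 10/19, 16/19, 18/19, 1, 1]
j=0: u_0=11/420 ∈ [0, 2/19) → index 1
j=1: u_1=71/420 ∈ [2/19, 10/19) → index 2
j=2: u_2=131/420 ∈ [2/19, 10/19) → index 2
j=3: u_3=191/420 ∈ [2/19, 10/19) → index 2
j=4: u_4=251/420 ∈ [10/19, 16/19) → index 3
j=5: u_5=311/420 ∈ [10/19, 16/19) → index 3
j=6: u_6=53/60 ∈ [16/19, 18/19) → index 4

1 2 2 2 3 3 4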